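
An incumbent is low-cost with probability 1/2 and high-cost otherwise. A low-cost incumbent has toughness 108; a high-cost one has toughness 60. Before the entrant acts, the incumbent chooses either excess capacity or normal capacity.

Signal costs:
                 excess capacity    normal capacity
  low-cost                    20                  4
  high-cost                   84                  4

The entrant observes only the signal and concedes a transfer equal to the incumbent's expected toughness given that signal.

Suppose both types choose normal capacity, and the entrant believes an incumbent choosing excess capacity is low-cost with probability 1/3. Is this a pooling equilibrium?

At the pooled signal (normal capacity) the entrant holds the prior 1/2 and pays 1/2·108 + 1/2·60 = 84. Off-path (excess capacity) belief 1/3 gives 1/3·108 + 2/3·60 = 76.
Low-cost: normal capacity gives 84 − 4 = 80; excess capacity gives 76 − 20 = 56. Stays. ✓
High-cost: normal capacity gives 84 − 4 = 80; excess capacity gives 76 − 84 = -8. Stays. ✓

Yes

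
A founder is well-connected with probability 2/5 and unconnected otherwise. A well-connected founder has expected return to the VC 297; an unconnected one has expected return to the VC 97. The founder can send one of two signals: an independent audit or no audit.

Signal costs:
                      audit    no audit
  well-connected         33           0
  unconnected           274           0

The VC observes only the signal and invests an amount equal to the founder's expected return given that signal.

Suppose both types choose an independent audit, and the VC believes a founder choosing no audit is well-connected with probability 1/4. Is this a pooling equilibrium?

No

At the pooled signal (audit) the VC holds the prior 2/5 and pays 2/5·297 + 3/5·97 = 177. Off-path (no audit) belief 1/4 gives 1/4·297 + 3/4·97 = 147.
Well-connected: audit gives 177 − 33 = 144; no audit gives 147 − 0 = 147. Deviates. ✗
Unconnected: audit gives 177 − 274 = -97; no audit gives 147 − 0 = 147. Deviates. ✗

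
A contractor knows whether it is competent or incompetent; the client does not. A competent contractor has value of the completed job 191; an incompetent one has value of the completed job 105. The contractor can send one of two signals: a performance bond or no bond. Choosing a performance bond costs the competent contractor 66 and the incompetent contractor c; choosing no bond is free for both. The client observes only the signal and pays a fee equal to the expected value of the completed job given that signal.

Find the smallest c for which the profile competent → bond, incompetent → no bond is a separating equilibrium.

Under separation: bond → competent (pays 191); no bond → incompetent (pays 105).
Competent: 191 − 66 = 125 ≥ 105 − 0 = 105. Holds regardless of c. ✓
Incompetent: 105 − 0 ≥ 191 − c, so c ≥ 191 − 105 = 86.

86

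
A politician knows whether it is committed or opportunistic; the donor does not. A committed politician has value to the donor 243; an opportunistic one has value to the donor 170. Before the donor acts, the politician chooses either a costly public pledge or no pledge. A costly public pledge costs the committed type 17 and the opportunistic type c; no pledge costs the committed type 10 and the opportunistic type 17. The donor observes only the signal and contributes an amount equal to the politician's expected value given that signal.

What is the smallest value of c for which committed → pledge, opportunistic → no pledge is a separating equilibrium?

90

Under separation: pledge → committed (pays 243); no pledge → opportunistic (pays 170).
Committed: 243 − 17 = 226 ≥ 170 − 10 = 160. Holds regardless of c. ✓
Opportunistic: 170 − 17 ≥ 243 − c, so c ≥ 243 − 153 = 90.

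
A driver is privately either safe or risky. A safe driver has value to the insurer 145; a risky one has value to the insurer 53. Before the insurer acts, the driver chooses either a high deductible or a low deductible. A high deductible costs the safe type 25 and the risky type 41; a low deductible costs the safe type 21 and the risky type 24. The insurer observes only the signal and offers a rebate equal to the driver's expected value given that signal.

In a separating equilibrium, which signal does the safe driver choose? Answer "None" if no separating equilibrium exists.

Try safe → high deductible, risky → low deductible:
  If types separate, high deductible earns payment 145 and low deductible earns 53.
  Safe: high deductible gives 145 − 25 = 120; low deductible gives 53 − 21 = 32. No deviation. ✓
  Risky: low deductible gives 53 − 24 = 29; high deductible gives 145 − 41 = 104. Would deviate. ✗
Try safe → low deductible, risky → high deductible:
  If types separate, low deductible earns payment 145 and high deductible earns 53.
  Safe: low deductible gives 145 − 21 = 124; high deductible gives 53 − 25 = 28. No deviation. ✓
  Risky: high deductible gives 53 − 41 = 12; low deductible gives 145 − 24 = 121. Would deviate. ✗
Neither assignment is incentive-compatible.

None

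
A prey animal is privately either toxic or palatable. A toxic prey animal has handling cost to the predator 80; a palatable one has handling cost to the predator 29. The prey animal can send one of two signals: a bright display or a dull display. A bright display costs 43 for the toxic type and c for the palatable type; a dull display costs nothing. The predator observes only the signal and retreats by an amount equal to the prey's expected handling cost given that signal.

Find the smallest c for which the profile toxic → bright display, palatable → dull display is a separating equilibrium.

51

Under separation: bright display → toxic (pays 80); dull display → palatable (pays 29).
Toxic: 80 − 43 = 37 ≥ 29 − 0 = 29. Holds regardless of c. ✓
Palatable: 29 − 0 ≥ 80 − c, so c ≥ 80 − 29 = 51.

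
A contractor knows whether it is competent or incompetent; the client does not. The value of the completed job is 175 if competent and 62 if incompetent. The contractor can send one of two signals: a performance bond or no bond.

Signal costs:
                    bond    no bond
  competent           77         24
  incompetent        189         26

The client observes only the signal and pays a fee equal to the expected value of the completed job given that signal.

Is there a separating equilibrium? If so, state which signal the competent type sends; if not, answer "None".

Try competent → bond, incompetent → no bond:
  If types separate, bond earns payment 175 and no bond earns 62.
  Competent: bond gives 175 − 77 = 98; no bond gives 62 − 24 = 38. No deviation. ✓
  Incompetent: no bond gives 62 − 26 = 36; bond gives 175 − 189 = -14. No deviation. ✓
Both hold — the competent type sends bond.

bond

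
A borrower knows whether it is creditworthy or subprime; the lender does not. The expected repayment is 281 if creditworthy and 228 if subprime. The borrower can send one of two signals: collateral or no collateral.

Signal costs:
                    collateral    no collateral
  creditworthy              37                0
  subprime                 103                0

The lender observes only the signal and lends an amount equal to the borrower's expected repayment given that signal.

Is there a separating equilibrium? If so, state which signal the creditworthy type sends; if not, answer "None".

collateral

Try creditworthy → collateral, subprime → no collateral:
  Under separation the lender infers type exactly: collateral → creditworthy (pays 281), no collateral → subprime (pays 228).
  Creditworthy: collateral gives 281 − 37 = 244; no collateral gives 228 − 0 = 228. No deviation. ✓
  Subprime: no collateral gives 228 − 0 = 228; collateral gives 281 − 103 = 178. No deviation. ✓
Both hold — the creditworthy type sends collateral.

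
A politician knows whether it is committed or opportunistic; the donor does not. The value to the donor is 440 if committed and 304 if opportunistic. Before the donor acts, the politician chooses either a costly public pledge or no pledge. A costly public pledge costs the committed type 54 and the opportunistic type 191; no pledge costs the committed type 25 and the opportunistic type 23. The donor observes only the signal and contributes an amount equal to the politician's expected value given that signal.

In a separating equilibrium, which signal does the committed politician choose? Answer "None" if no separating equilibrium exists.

pledge

Try committed → pledge, opportunistic → no pledge:
  Under separation the donor infers type exactly: pledge → committed (pays 440), no pledge → opportunistic (pays 304).
  Committed: pledge gives 440 − 54 = 386; no pledge gives 304 − 25 = 279. No deviation. ✓
  Opportunistic: no pledge gives 304 − 23 = 281; pledge gives 440 − 191 = 249. No deviation. ✓
Both hold — the committed type sends pledge.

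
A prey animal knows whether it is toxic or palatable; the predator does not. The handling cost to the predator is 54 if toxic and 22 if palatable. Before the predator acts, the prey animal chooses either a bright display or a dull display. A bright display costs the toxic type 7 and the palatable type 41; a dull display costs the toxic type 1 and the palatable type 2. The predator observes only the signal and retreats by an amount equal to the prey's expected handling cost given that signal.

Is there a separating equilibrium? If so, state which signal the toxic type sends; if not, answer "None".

bright display

Try toxic → bright display, palatable → dull display:
  If types separate, bright display earns payment 54 and dull display earns 22.
  Toxic: bright display gives 54 − 7 = 47; dull display gives 22 − 1 = 21. No deviation. ✓
  Palatable: dull display gives 22 − 2 = 20; bright display gives 54 − 41 = 13. No deviation. ✓
Both hold — the toxic type sends bright display.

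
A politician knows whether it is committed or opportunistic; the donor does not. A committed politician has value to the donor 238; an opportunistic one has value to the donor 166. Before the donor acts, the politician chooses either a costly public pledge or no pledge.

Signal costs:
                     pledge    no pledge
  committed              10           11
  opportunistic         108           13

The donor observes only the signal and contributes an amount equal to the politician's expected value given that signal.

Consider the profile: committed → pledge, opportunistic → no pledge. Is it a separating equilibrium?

Yes

Under separation the donor infers type exactly: pledge → committed (pays 238), no pledge → opportunistic (pays 166).
Committed: pledge gives 238 − 10 = 228; no pledge gives 166 − 11 = 155. No deviation. ✓
Opportunistic: no pledge gives 166 − 13 = 153; pledge gives 238 − 108 = 130. No deviation. ✓
Neither type gains from mimicking the other.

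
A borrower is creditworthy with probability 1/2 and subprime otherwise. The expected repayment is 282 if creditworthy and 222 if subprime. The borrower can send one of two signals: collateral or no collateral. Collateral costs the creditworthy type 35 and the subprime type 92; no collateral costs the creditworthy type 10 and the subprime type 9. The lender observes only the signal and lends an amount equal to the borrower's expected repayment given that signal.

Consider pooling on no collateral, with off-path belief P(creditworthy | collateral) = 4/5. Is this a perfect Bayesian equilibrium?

Yes

At the pooled signal (no collateral) the lender holds the prior 1/2 and pays 1/2·282 + 1/2·222 = 252. Off-path (collateral) belief 4/5 gives 4/5·282 + 1/5·222 = 270.
Creditworthy: no collateral gives 252 − 10 = 242; collateral gives 270 − 35 = 235. Stays. ✓
Subprime: no collateral gives 252 − 9 = 243; collateral gives 270 − 92 = 178. Stays. ✓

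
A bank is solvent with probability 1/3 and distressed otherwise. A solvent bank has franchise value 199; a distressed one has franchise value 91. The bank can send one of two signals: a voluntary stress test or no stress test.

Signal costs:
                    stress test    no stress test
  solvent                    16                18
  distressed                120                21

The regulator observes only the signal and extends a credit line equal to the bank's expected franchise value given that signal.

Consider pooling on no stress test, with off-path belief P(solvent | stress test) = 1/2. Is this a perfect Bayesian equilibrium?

On the equilibrium path (no stress test) the regulator holds the prior 1/3 and pays 1/3·199 + 2/3·91 = 127. Off-path (stress test) belief 1/2 gives 1/2·199 + 1/2·91 = 145.
Solvent: no stress test gives 127 − 18 = 109; stress test gives 145 − 16 = 129. Deviates. ✗
Distressed: no stress test gives 127 − 21 = 106; stress test gives 145 − 120 = 25. Stays. ✓

No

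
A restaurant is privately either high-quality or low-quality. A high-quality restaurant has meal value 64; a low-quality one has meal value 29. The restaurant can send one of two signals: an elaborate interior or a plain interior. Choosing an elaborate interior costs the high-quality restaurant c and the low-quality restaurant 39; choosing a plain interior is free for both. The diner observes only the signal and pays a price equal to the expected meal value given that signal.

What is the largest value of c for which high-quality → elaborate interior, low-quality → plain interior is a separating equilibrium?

35

Under separation: elaborate interior → high-quality (pays 64); plain interior → low-quality (pays 29).
Low-quality: 29 − 0 = 29 ≥ 64 − 39 = 25. Holds regardless of c. ✓
High-quality: 64 − c ≥ 29 − 0, so c ≤ 64 − 29 = 35.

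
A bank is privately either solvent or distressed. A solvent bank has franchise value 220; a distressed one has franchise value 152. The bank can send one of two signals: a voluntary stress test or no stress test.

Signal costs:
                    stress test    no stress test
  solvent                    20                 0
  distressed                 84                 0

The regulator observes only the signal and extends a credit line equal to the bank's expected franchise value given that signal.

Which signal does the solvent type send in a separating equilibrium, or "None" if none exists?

Try solvent → stress test, distressed → no stress test:
  Under separation the regulator infers type exactly: stress test → solvent (pays 220), no stress test → distressed (pays 152).
  Solvent: stress test gives 220 − 20 = 200; no stress test gives 152 − 0 = 152. No deviation. ✓
  Distressed: no stress test gives 152 − 0 = 152; stress test gives 220 − 84 = 136. No deviation. ✓
Both hold — the solvent type sends stress test.

stress test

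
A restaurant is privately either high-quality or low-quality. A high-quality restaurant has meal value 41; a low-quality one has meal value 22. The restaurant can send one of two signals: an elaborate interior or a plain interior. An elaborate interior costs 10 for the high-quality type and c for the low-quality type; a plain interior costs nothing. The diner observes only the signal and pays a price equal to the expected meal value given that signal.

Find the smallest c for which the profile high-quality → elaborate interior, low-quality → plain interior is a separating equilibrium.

19

Under separation: elaborate interior → high-quality (pays 41); plain interior → low-quality (pays 22).
High-quality: 41 − 10 = 31 ≥ 22 − 0 = 22. Holds regardless of c. ✓
Low-quality: 22 − 0 ≥ 41 − c, so c ≥ 41 − 22 = 19.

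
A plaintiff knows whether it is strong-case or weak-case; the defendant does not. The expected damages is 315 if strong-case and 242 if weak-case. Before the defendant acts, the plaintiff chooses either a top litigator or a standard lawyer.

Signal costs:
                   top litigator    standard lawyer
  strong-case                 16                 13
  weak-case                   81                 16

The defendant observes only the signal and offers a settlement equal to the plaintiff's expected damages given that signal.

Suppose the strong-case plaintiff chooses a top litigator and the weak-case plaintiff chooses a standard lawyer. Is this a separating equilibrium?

No

If types separate, top litigator earns payment 315 and standard lawyer earns 242.
Strong-case: top litigator gives 315 − 16 = 299; standard lawyer gives 242 − 13 = 229. No deviation. ✓
Weak-case: standard lawyer gives 242 − 16 = 226; top litigator gives 315 − 81 = 234. Would deviate. ✗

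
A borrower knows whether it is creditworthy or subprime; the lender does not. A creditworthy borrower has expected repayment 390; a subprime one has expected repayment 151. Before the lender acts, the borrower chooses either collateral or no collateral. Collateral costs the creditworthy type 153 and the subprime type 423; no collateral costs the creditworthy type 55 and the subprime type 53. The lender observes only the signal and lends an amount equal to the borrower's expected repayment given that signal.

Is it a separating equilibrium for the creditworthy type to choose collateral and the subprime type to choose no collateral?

Yes

Under separation the lender infers type exactly: collateral → creditworthy (pays 390), no collateral → subprime (pays 151).
Creditworthy: collateral gives 390 − 153 = 237; no collateral gives 151 − 55 = 96. No deviation. ✓
Subprime: no collateral gives 151 − 53 = 98; collateral gives 390 − 423 = -33. No deviation. ✓
Neither type gains from mimicking the other.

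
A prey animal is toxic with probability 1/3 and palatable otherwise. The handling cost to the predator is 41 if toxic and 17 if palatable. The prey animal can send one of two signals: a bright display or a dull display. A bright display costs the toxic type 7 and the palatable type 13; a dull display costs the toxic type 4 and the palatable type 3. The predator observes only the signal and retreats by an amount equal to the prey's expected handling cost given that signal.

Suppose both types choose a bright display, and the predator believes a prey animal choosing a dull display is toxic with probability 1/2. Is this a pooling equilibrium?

No

At the pooled signal (bright display) the predator holds the prior 1/3 and pays 1/3·41 + 2/3·17 = 25. Off-path (dull display) belief 1/2 gives 1/2·41 + 1/2·17 = 29.
Toxic: bright display gives 25 − 7 = 18; dull display gives 29 − 4 = 25. Deviates. ✗
Palatable: bright display gives 25 − 13 = 12; dull display gives 29 − 3 = 26. Deviates. ✗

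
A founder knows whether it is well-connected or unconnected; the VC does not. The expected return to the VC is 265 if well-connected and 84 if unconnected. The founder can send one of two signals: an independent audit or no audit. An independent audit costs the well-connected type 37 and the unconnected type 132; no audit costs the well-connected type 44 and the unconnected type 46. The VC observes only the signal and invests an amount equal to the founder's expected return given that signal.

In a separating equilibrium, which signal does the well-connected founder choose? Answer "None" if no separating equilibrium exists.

None

Try well-connected → audit, unconnected → no audit:
  Under separation the VC infers type exactly: audit → well-connected (pays 265), no audit → unconnected (pays 84).
  Well-connected: audit gives 265 − 37 = 228; no audit gives 84 − 44 = 40. No deviation. ✓
  Unconnected: no audit gives 84 − 46 = 38; audit gives 265 − 132 = 133. Would deviate. ✗
Try well-connected → no audit, unconnected → audit:
  Under separation the VC infers type exactly: no audit → well-connected (pays 265), audit → unconnected (pays 84).
  Well-connected: no audit gives 265 − 44 = 221; audit gives 84 − 37 = 47. No deviation. ✓
  Unconnected: audit gives 84 − 132 = -48; no audit gives 265 − 46 = 219. Would deviate. ✗
Neither assignment is incentive-compatible.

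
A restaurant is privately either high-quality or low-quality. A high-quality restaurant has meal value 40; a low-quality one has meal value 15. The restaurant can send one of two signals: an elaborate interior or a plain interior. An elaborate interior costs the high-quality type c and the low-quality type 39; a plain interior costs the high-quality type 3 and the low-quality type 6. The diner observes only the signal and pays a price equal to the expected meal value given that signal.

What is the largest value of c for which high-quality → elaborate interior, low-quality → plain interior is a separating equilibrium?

28

Under separation: elaborate interior → high-quality (pays 40); plain interior → low-quality (pays 15).
Low-quality: 15 − 6 = 9 ≥ 40 − 39 = 1. Holds regardless of c. ✓
High-quality: 40 − c ≥ 15 − 3, so c ≤ 40 − 12 = 28.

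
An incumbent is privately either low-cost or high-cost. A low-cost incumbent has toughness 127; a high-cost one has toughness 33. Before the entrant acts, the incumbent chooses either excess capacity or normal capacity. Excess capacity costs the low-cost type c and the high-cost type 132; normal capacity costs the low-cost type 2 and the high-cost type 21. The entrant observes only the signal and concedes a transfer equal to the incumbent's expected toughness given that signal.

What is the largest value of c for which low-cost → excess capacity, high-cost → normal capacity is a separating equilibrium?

Under separation: excess capacity → low-cost (pays 127); normal capacity → high-cost (pays 33).
High-cost: 33 − 21 = 12 ≥ 127 − 132 = -5. Holds regardless of c. ✓
Low-cost: 127 − c ≥ 33 − 2, so c ≤ 127 − 31 = 96.

96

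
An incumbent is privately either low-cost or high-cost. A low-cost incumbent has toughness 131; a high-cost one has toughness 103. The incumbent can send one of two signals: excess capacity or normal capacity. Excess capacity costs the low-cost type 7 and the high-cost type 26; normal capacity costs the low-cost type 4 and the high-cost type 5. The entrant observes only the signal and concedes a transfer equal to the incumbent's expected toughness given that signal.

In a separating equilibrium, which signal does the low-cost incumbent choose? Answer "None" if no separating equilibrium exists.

None

Try low-cost → excess capacity, high-cost → normal capacity:
  Under separation the entrant infers type exactly: excess capacity → low-cost (pays 131), normal capacity → high-cost (pays 103).
  Low-cost: excess capacity gives 131 − 7 = 124; normal capacity gives 103 − 4 = 99. No deviation. ✓
  High-cost: normal capacity gives 103 − 5 = 98; excess capacity gives 131 − 26 = 105. Would deviate. ✗
Try low-cost → normal capacity, high-cost → excess capacity:
  Under separation the entrant infers type exactly: normal capacity → low-cost (pays 131), excess capacity → high-cost (pays 103).
  Low-cost: normal capacity gives 131 − 4 = 127; excess capacity gives 103 − 7 = 96. No deviation. ✓
  High-cost: excess capacity gives 103 − 26 = 77; normal capacity gives 131 − 5 = 126. Would deviate. ✗
Neither assignment is incentive-compatible.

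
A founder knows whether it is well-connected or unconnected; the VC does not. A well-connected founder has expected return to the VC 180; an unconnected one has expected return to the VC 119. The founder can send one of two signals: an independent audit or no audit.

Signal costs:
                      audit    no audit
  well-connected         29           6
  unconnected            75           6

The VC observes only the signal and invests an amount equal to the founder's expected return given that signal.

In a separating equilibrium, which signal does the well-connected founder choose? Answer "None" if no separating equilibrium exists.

Try well-connected → audit, unconnected → no audit:
  Under separation the VC infers type exactly: audit → well-connected (pays 180), no audit → unconnected (pays 119).
  Well-connected: audit gives 180 − 29 = 151; no audit gives 119 − 6 = 113. No deviation. ✓
  Unconnected: no audit gives 119 − 6 = 113; audit gives 180 − 75 = 105. No deviation. ✓
Both hold — the well-connected type sends audit.

audit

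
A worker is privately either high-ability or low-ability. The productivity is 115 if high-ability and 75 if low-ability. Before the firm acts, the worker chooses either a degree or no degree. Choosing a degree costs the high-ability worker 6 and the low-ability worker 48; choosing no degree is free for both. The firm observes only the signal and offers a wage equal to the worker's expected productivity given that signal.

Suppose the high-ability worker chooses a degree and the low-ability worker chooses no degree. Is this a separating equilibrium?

Yes

Under separation the firm infers type exactly: degree → high-ability (pays 115), no degree → low-ability (pays 75).
High-ability: degree gives 115 − 6 = 109; no degree gives 75 − 0 = 75. No deviation. ✓
Low-ability: no degree gives 75 − 0 = 75; degree gives 115 − 48 = 67. No deviation. ✓
Neither type gains from mimicking the other.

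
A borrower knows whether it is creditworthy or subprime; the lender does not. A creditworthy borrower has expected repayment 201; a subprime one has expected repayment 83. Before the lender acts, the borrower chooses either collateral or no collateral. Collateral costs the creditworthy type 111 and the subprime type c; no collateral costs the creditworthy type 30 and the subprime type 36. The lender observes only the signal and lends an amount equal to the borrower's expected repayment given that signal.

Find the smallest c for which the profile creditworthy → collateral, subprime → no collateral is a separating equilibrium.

154

Under separation: collateral → creditworthy (pays 201); no collateral → subprime (pays 83).
Creditworthy: 201 − 111 = 90 ≥ 83 − 30 = 53. Holds regardless of c. ✓
Subprime: 83 − 36 ≥ 201 − c, so c ≥ 201 − 47 = 154.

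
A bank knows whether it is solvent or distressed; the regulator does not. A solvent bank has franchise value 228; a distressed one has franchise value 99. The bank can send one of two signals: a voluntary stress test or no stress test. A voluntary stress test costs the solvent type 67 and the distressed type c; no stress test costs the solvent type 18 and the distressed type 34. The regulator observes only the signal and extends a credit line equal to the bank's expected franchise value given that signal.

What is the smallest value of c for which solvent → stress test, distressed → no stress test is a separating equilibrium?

Under separation: stress test → solvent (pays 228); no stress test → distressed (pays 99).
Solvent: 228 − 67 = 161 ≥ 99 − 18 = 81. Holds regardless of c. ✓
Distressed: 99 − 34 ≥ 228 − c, so c ≥ 228 − 65 = 163.

163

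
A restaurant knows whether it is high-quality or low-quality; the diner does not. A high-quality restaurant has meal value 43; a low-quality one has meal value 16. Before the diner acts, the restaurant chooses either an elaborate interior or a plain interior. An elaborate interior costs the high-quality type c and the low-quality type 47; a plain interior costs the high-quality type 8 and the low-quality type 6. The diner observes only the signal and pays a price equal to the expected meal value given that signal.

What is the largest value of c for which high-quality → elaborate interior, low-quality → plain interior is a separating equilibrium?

Under separation: elaborate interior → high-quality (pays 43); plain interior → low-quality (pays 16).
Low-quality: 16 − 6 = 10 ≥ 43 − 47 = -4. Holds regardless of c. ✓
High-quality: 43 − c ≥ 16 − 8, so c ≤ 43 − 8 = 35.

35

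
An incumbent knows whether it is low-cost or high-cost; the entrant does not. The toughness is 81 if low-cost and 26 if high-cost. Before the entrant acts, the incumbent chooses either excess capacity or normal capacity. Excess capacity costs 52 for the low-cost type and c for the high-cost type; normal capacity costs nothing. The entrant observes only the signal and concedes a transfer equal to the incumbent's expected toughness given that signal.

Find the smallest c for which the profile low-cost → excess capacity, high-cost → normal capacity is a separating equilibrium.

Under separation: excess capacity → low-cost (pays 81); normal capacity → high-cost (pays 26).
Low-cost: 81 − 52 = 29 ≥ 26 − 0 = 26. Holds regardless of c. ✓
High-cost: 26 − 0 ≥ 81 − c, so c ≥ 81 − 26 = 55.

55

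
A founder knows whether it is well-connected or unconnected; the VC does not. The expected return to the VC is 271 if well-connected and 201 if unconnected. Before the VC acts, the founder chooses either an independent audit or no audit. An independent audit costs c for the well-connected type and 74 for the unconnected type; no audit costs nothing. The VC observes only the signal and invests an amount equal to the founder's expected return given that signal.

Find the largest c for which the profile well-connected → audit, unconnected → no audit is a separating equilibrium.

70

Under separation: audit → well-connected (pays 271); no audit → unconnected (pays 201).
Unconnected: 201 − 0 = 201 ≥ 271 − 74 = 197. Holds regardless of c. ✓
Well-connected: 271 − c ≥ 201 − 0, so c ≤ 271 − 201 = 70.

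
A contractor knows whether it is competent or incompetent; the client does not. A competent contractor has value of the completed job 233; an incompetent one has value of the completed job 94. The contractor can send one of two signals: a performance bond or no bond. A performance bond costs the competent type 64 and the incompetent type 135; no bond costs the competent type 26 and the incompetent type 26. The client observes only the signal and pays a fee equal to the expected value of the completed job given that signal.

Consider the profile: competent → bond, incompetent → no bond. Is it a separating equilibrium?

No

Under separation the client infers type exactly: bond → competent (pays 233), no bond → incompetent (pays 94).
Competent: bond gives 233 − 64 = 169; no bond gives 94 − 26 = 68. No deviation. ✓
Incompetent: no bond gives 94 − 26 = 68; bond gives 233 − 135 = 98. Would deviate. ✗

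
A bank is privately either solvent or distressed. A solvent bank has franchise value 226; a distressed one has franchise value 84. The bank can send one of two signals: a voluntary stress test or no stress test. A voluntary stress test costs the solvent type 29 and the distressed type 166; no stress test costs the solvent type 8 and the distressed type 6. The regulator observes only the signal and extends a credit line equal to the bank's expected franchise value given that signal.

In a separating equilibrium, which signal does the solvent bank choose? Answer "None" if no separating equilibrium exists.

Try solvent → stress test, distressed → no stress test:
  If types separate, stress test earns payment 226 and no stress test earns 84.
  Solvent: stress test gives 226 − 29 = 197; no stress test gives 84 − 8 = 76. No deviation. ✓
  Distressed: no stress test gives 84 − 6 = 78; stress test gives 226 − 166 = 60. No deviation. ✓
Both hold — the solvent type sends stress test.

stress test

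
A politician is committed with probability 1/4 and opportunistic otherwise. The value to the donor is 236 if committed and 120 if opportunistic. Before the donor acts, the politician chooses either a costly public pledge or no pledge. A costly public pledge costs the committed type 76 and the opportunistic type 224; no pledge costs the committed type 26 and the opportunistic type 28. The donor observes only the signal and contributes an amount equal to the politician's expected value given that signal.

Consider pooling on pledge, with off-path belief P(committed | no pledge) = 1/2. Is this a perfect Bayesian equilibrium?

No

On the equilibrium path (pledge) the donor holds the prior 1/4 and pays 1/4·236 + 3/4·120 = 149. Off-path (no pledge) belief 1/2 gives 1/2·236 + 1/2·120 = 178.
Committed: pledge gives 149 − 76 = 73; no pledge gives 178 − 26 = 152. Deviates. ✗
Opportunistic: pledge gives 149 − 224 = -75; no pledge gives 178 − 28 = 150. Deviates. ✗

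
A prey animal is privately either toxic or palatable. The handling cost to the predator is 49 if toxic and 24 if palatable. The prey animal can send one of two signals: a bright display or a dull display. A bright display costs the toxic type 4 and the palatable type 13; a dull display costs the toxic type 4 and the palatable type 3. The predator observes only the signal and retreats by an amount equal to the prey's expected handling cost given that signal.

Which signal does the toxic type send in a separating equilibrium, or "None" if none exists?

Try toxic → bright display, palatable → dull display:
  Under separation the predator infers type exactly: bright display → toxic (pays 49), dull display → palatable (pays 24).
  Toxic: bright display gives 49 − 4 = 45; dull display gives 24 − 4 = 20. No deviation. ✓
  Palatable: dull display gives 24 − 3 = 21; bright display gives 49 − 13 = 36. Would deviate. ✗
Try toxic → dull display, palatable → bright display:
  Under separation the predator infers type exactly: dull display → toxic (pays 49), bright display → palatable (pays 24).
  Toxic: dull display gives 49 − 4 = 45; bright display gives 24 − 4 = 20. No deviation. ✓
  Palatable: bright display gives 24 − 13 = 11; dull display gives 49 − 3 = 46. Would deviate. ✗
Neither assignment is incentive-compatible.

None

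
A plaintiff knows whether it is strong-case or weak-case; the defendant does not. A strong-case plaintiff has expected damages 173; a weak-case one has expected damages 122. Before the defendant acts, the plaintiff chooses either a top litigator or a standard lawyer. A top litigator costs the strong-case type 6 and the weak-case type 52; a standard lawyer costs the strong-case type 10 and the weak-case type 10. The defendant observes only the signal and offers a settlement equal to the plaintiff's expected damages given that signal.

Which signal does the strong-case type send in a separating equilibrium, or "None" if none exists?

Try strong-case → top litigator, weak-case → standard lawyer:
  If types separate, top litigator earns payment 173 and standard lawyer earns 122.
  Strong-case: top litigator gives 173 − 6 = 167; standard lawyer gives 122 − 10 = 112. No deviation. ✓
  Weak-case: standard lawyer gives 122 − 10 = 112; top litigator gives 173 − 52 = 121. Would deviate. ✗
Try strong-case → standard lawyer, weak-case → top litigator:
  If types separate, standard lawyer earns payment 173 and top litigator earns 122.
  Strong-case: standard lawyer gives 173 − 10 = 163; top litigator gives 122 − 6 = 116. No deviation. ✓
  Weak-case: top litigator gives 122 − 52 = 70; standard lawyer gives 173 − 10 = 163. Would deviate. ✗
Neither assignment is incentive-compatible.

None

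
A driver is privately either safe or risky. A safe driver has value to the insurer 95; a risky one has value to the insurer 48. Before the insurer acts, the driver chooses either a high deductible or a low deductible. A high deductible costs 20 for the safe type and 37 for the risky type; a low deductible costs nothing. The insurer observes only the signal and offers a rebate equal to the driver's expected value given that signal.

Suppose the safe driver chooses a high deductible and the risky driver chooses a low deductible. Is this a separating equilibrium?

Under separation the insurer infers type exactly: high deductible → safe (pays 95), low deductible → risky (pays 48).
Safe: high deductible gives 95 − 20 = 75; low deductible gives 48 − 0 = 48. No deviation. ✓
Risky: low deductible gives 48 − 0 = 48; high deductible gives 95 − 37 = 58. Would deviate. ✗

No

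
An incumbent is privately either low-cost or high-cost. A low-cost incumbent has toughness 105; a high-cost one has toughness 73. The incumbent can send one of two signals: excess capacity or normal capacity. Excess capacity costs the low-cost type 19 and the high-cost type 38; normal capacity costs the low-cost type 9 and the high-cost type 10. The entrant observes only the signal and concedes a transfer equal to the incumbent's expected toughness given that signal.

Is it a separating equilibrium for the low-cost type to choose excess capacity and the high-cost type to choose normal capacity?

If types separate, excess capacity earns payment 105 and normal capacity earns 73.
Low-cost: excess capacity gives 105 − 19 = 86; normal capacity gives 73 − 9 = 64. No deviation. ✓
High-cost: normal capacity gives 73 − 10 = 63; excess capacity gives 105 − 38 = 67. Would deviate. ✗

No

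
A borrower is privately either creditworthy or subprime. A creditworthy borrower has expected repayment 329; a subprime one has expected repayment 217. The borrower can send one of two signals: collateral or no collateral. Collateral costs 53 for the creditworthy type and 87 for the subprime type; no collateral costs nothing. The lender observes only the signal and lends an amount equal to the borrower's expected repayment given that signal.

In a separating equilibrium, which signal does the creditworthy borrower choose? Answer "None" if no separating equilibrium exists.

None

Try creditworthy → collateral, subprime → no collateral:
  If types separate, collateral earns payment 329 and no collateral earns 217.
  Creditworthy: collateral gives 329 − 53 = 276; no collateral gives 217 − 0 = 217. No deviation. ✓
  Subprime: no collateral gives 217 − 0 = 217; collateral gives 329 − 87 = 242. Would deviate. ✗
Try creditworthy → no collateral, subprime → collateral:
  If types separate, no collateral earns payment 329 and collateral earns 217.
  Creditworthy: no collateral gives 329 − 0 = 329; collateral gives 217 − 53 = 164. No deviation. ✓
  Subprime: collateral gives 217 − 87 = 130; no collateral gives 329 − 0 = 329. Would deviate. ✗
Neither assignment is incentive-compatible.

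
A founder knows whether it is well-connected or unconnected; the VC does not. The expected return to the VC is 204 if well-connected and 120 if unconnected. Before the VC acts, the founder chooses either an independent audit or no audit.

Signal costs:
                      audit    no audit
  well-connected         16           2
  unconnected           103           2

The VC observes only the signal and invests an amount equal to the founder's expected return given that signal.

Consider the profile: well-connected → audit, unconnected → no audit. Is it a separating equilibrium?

Yes

If types separate, audit earns payment 204 and no audit earns 120.
Well-connected: audit gives 204 − 16 = 188; no audit gives 120 − 2 = 118. No deviation. ✓
Unconnected: no audit gives 120 − 2 = 118; audit gives 204 − 103 = 101. No deviation. ✓
Neither type gains from mimicking the other.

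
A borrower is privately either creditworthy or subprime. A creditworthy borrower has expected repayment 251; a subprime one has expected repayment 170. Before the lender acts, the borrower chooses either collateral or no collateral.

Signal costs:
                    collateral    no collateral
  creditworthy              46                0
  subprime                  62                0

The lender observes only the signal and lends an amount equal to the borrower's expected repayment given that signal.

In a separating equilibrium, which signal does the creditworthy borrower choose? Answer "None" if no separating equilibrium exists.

Try creditworthy → collateral, subprime → no collateral:
  If types separate, collateral earns payment 251 and no collateral earns 170.
  Creditworthy: collateral gives 251 − 46 = 205; no collateral gives 170 − 0 = 170. No deviation. ✓
  Subprime: no collateral gives 170 − 0 = 170; collateral gives 251 − 62 = 189. Would deviate. ✗
Try creditworthy → no collateral, subprime → collateral:
  If types separate, no collateral earns payment 251 and collateral earns 170.
  Creditworthy: no collateral gives 251 − 0 = 251; collateral gives 170 − 46 = 124. No deviation. ✓
  Subprime: collateral gives 170 − 62 = 108; no collateral gives 251 − 0 = 251. Would deviate. ✗
Neither assignment is incentive-compatible.

None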